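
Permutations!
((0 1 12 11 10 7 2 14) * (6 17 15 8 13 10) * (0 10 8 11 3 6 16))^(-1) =(0 16 11 15 17 6 3 12 1)(2 7 10 14)(8 13)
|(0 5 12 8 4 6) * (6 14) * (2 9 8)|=9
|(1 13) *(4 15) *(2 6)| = |(1 13)(2 6)(4 15)| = 2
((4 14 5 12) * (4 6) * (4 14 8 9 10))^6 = (4 9)(5 6)(8 10)(12 14)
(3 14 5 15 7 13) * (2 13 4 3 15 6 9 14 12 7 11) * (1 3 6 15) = (1 3 12 7 4 6 9 14 5 15 11 2 13) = [0, 3, 13, 12, 6, 15, 9, 4, 8, 14, 10, 2, 7, 1, 5, 11]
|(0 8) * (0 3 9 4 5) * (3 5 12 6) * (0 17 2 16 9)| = 11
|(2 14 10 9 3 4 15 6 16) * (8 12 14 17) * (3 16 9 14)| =|(2 17 8 12 3 4 15 6 9 16)(10 14)| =10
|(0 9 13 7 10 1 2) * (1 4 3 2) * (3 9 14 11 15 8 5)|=40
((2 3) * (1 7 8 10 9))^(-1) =((1 7 8 10 9)(2 3))^(-1) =(1 9 10 8 7)(2 3)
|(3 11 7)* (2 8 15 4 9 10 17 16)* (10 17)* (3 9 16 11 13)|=|(2 8 15 4 16)(3 13)(7 9 17 11)|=20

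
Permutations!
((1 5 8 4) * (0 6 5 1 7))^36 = ((0 6 5 8 4 7))^36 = (8)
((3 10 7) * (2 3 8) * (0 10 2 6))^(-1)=(0 6 8 7 10)(2 3)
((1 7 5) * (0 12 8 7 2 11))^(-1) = (0 11 2 1 5 7 8 12)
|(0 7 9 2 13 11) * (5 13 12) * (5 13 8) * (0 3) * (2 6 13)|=14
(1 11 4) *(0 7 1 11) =(0 7 1)(4 11) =[7, 0, 2, 3, 11, 5, 6, 1, 8, 9, 10, 4]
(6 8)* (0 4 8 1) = (0 4 8 6 1) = [4, 0, 2, 3, 8, 5, 1, 7, 6]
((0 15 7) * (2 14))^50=((0 15 7)(2 14))^50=(0 7 15)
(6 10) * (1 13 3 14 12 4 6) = [0, 13, 2, 14, 6, 5, 10, 7, 8, 9, 1, 11, 4, 3, 12] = (1 13 3 14 12 4 6 10)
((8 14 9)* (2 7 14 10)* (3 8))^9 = ((2 7 14 9 3 8 10))^9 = (2 14 3 10 7 9 8)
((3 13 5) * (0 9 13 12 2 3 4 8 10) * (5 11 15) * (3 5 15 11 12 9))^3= ((15)(0 3 9 13 12 2 5 4 8 10))^3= (15)(0 13 5 10 9 2 8 3 12 4)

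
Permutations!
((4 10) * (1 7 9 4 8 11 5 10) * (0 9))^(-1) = ((0 9 4 1 7)(5 10 8 11))^(-1) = (0 7 1 4 9)(5 11 8 10)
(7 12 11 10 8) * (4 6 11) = (4 6 11 10 8 7 12) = [0, 1, 2, 3, 6, 5, 11, 12, 7, 9, 8, 10, 4]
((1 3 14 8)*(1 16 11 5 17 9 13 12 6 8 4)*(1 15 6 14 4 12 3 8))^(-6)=((1 8 16 11 5 17 9 13 3 4 15 6)(12 14))^(-6)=(1 9)(3 16)(4 11)(5 15)(6 17)(8 13)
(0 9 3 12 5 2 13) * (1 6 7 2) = (0 9 3 12 5 1 6 7 2 13) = [9, 6, 13, 12, 4, 1, 7, 2, 8, 3, 10, 11, 5, 0]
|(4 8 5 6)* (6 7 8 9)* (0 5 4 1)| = |(0 5 7 8 4 9 6 1)| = 8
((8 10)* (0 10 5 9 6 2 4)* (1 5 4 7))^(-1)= (0 4 8 10)(1 7 2 6 9 5)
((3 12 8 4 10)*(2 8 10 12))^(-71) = (2 8 4 12 10 3)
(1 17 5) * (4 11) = (1 17 5)(4 11) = [0, 17, 2, 3, 11, 1, 6, 7, 8, 9, 10, 4, 12, 13, 14, 15, 16, 5]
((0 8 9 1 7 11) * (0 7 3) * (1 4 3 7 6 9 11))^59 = (0 6 3 11 4 8 9)(1 7)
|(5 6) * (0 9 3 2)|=4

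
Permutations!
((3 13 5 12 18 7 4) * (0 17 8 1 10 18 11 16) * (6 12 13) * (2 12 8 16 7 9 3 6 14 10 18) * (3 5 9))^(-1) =(0 16 17)(1 8 6 4 7 11 12 2 10 14 3 18)(5 9 13)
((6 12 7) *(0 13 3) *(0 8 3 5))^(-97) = ((0 13 5)(3 8)(6 12 7))^(-97) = (0 5 13)(3 8)(6 7 12)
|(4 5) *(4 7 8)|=|(4 5 7 8)|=4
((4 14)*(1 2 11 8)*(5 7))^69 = (1 2 11 8)(4 14)(5 7)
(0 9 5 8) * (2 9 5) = (0 5 8)(2 9) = [5, 1, 9, 3, 4, 8, 6, 7, 0, 2]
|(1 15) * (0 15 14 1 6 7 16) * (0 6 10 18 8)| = 30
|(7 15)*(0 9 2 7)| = 5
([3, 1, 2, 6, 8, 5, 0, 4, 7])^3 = (8)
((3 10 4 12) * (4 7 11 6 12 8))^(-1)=((3 10 7 11 6 12)(4 8))^(-1)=(3 12 6 11 7 10)(4 8)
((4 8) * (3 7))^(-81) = (3 7)(4 8)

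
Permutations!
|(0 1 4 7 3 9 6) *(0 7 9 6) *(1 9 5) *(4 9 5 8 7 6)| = 4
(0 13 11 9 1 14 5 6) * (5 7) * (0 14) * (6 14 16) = (0 13 11 9 1)(5 14 7)(6 16) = [13, 0, 2, 3, 4, 14, 16, 5, 8, 1, 10, 9, 12, 11, 7, 15, 6]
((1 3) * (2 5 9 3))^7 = (1 5 3 2 9) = ((1 2 5 9 3))^7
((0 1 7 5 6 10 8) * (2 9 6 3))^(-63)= ((0 1 7 5 3 2 9 6 10 8))^(-63)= (0 6 3 1 10 2 7 8 9 5)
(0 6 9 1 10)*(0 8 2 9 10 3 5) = (0 6 10 8 2 9 1 3 5) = [6, 3, 9, 5, 4, 0, 10, 7, 2, 1, 8]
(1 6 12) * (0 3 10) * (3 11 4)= (0 11 4 3 10)(1 6 12)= [11, 6, 2, 10, 3, 5, 12, 7, 8, 9, 0, 4, 1]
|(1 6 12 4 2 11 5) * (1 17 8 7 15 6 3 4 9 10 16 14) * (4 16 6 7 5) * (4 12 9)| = 12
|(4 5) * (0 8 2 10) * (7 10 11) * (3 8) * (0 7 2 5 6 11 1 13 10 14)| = 13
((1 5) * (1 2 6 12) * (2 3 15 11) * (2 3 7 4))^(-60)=((1 5 7 4 2 6 12)(3 15 11))^(-60)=(15)(1 4 12 7 6 5 2)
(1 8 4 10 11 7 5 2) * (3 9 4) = (1 8 3 9 4 10 11 7 5 2) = [0, 8, 1, 9, 10, 2, 6, 5, 3, 4, 11, 7]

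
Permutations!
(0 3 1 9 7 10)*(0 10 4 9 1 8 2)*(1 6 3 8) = [8, 6, 0, 1, 9, 5, 3, 4, 2, 7, 10] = (10)(0 8 2)(1 6 3)(4 9 7)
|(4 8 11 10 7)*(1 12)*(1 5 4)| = |(1 12 5 4 8 11 10 7)| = 8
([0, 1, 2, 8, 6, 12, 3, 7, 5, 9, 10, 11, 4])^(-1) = [0, 1, 2, 6, 12, 8, 4, 7, 3, 9, 10, 11, 5]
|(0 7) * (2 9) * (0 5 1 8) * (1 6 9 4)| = |(0 7 5 6 9 2 4 1 8)| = 9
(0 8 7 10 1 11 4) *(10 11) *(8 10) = (0 10 1 8 7 11 4) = [10, 8, 2, 3, 0, 5, 6, 11, 7, 9, 1, 4]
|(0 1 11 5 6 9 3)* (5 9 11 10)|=|(0 1 10 5 6 11 9 3)|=8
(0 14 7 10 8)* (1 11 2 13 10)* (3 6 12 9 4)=(0 14 7 1 11 2 13 10 8)(3 6 12 9 4)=[14, 11, 13, 6, 3, 5, 12, 1, 0, 4, 8, 2, 9, 10, 7]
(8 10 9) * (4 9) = (4 9 8 10) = [0, 1, 2, 3, 9, 5, 6, 7, 10, 8, 4]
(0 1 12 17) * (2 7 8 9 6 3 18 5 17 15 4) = (0 1 12 15 4 2 7 8 9 6 3 18 5 17) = [1, 12, 7, 18, 2, 17, 3, 8, 9, 6, 10, 11, 15, 13, 14, 4, 16, 0, 5]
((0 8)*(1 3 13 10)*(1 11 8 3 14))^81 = (0 10)(1 14)(3 11)(8 13)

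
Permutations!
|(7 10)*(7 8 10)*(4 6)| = 2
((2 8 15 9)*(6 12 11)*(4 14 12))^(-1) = ((2 8 15 9)(4 14 12 11 6))^(-1) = (2 9 15 8)(4 6 11 12 14)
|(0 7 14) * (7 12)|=|(0 12 7 14)|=4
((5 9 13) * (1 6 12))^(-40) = (1 12 6)(5 13 9) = ((1 6 12)(5 9 13))^(-40)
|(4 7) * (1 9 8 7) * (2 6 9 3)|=|(1 3 2 6 9 8 7 4)|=8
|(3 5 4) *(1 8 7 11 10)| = 15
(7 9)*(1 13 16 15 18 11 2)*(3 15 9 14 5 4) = (1 13 16 9 7 14 5 4 3 15 18 11 2) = [0, 13, 1, 15, 3, 4, 6, 14, 8, 7, 10, 2, 12, 16, 5, 18, 9, 17, 11]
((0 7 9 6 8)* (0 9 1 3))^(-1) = (0 3 1 7)(6 9 8)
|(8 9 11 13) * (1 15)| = 4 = |(1 15)(8 9 11 13)|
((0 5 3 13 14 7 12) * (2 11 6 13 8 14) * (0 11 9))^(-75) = ((0 5 3 8 14 7 12 11 6 13 2 9))^(-75) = (0 13 12 8)(2 11 14 5)(3 9 6 7)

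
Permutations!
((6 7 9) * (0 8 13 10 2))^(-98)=((0 8 13 10 2)(6 7 9))^(-98)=(0 13 2 8 10)(6 7 9)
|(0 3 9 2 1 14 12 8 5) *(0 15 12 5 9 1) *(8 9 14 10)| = |(0 3 1 10 8 14 5 15 12 9 2)| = 11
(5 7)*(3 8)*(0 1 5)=(0 1 5 7)(3 8)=[1, 5, 2, 8, 4, 7, 6, 0, 3]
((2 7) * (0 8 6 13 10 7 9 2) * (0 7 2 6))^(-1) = ((0 8)(2 9 6 13 10))^(-1) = (0 8)(2 10 13 6 9)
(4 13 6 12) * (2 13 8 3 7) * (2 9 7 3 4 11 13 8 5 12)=(2 8 4 5 12 11 13 6)(7 9)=[0, 1, 8, 3, 5, 12, 2, 9, 4, 7, 10, 13, 11, 6]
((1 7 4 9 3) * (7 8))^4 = ((1 8 7 4 9 3))^4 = (1 9 7)(3 4 8)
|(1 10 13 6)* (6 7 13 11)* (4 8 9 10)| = |(1 4 8 9 10 11 6)(7 13)| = 14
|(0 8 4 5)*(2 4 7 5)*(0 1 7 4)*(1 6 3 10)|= |(0 8 4 2)(1 7 5 6 3 10)|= 12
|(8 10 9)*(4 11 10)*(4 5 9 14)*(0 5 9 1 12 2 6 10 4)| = 8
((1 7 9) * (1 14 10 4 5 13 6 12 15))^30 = (1 6 4 9 15 13 10 7 12 5 14)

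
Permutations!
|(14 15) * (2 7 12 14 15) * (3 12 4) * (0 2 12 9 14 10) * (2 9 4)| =10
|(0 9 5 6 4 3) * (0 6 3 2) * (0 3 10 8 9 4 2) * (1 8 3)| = 8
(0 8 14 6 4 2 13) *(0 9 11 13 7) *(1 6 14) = (14)(0 8 1 6 4 2 7)(9 11 13) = [8, 6, 7, 3, 2, 5, 4, 0, 1, 11, 10, 13, 12, 9, 14]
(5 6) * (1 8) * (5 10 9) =[0, 8, 2, 3, 4, 6, 10, 7, 1, 5, 9] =(1 8)(5 6 10 9)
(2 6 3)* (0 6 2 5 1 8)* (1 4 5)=(0 6 3 1 8)(4 5)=[6, 8, 2, 1, 5, 4, 3, 7, 0]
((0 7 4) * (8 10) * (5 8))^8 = ((0 7 4)(5 8 10))^8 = (0 4 7)(5 10 8)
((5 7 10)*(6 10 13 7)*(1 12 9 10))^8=((1 12 9 10 5 6)(7 13))^8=(13)(1 9 5)(6 12 10)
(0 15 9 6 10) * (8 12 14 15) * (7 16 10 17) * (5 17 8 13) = (0 13 5 17 7 16 10)(6 8 12 14 15 9) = [13, 1, 2, 3, 4, 17, 8, 16, 12, 6, 0, 11, 14, 5, 15, 9, 10, 7]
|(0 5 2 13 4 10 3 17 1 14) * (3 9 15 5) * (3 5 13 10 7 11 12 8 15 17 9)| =63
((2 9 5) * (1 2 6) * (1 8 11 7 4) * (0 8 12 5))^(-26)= ((0 8 11 7 4 1 2 9)(5 6 12))^(-26)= (0 2 4 11)(1 7 8 9)(5 6 12)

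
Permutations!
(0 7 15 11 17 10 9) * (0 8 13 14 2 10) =(0 7 15 11 17)(2 10 9 8 13 14) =[7, 1, 10, 3, 4, 5, 6, 15, 13, 8, 9, 17, 12, 14, 2, 11, 16, 0]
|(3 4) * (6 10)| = 2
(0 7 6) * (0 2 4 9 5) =(0 7 6 2 4 9 5) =[7, 1, 4, 3, 9, 0, 2, 6, 8, 5]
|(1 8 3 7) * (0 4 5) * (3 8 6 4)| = |(8)(0 3 7 1 6 4 5)| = 7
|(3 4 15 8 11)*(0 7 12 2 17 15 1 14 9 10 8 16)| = 56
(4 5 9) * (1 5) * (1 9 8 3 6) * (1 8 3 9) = (1 5 3 6 8 9 4) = [0, 5, 2, 6, 1, 3, 8, 7, 9, 4]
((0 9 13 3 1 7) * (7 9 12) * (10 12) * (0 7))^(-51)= (1 9 13 3)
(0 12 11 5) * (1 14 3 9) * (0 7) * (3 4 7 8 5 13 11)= [12, 14, 2, 9, 7, 8, 6, 0, 5, 1, 10, 13, 3, 11, 4]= (0 12 3 9 1 14 4 7)(5 8)(11 13)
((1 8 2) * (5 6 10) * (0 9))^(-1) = ((0 9)(1 8 2)(5 6 10))^(-1) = (0 9)(1 2 8)(5 10 6)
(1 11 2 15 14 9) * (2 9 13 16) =(1 11 9)(2 15 14 13 16) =[0, 11, 15, 3, 4, 5, 6, 7, 8, 1, 10, 9, 12, 16, 13, 14, 2]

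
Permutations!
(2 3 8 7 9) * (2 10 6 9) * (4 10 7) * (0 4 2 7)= (0 4 10 6 9)(2 3 8)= [4, 1, 3, 8, 10, 5, 9, 7, 2, 0, 6]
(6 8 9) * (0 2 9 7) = (0 2 9 6 8 7) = [2, 1, 9, 3, 4, 5, 8, 0, 7, 6]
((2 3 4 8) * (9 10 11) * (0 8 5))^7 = ((0 8 2 3 4 5)(9 10 11))^7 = (0 8 2 3 4 5)(9 10 11)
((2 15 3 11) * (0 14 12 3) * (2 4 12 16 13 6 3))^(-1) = (0 15 2 12 4 11 3 6 13 16 14)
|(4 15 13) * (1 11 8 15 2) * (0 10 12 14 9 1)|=12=|(0 10 12 14 9 1 11 8 15 13 4 2)|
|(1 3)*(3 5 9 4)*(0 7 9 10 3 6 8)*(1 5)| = 6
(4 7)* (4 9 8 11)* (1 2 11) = [0, 2, 11, 3, 7, 5, 6, 9, 1, 8, 10, 4] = (1 2 11 4 7 9 8)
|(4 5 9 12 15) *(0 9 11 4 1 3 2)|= 21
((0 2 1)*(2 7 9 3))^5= ((0 7 9 3 2 1))^5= (0 1 2 3 9 7)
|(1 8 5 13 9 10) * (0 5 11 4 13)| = |(0 5)(1 8 11 4 13 9 10)| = 14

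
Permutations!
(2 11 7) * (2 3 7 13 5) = (2 11 13 5)(3 7) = [0, 1, 11, 7, 4, 2, 6, 3, 8, 9, 10, 13, 12, 5]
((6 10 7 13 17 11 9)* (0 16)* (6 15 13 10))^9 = ((0 16)(7 10)(9 15 13 17 11))^9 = (0 16)(7 10)(9 11 17 13 15)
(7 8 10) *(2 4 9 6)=(2 4 9 6)(7 8 10)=[0, 1, 4, 3, 9, 5, 2, 8, 10, 6, 7]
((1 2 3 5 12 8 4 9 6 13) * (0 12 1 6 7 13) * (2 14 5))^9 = (14)(0 12 8 4 9 7 13 6)(2 3)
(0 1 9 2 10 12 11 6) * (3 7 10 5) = (0 1 9 2 5 3 7 10 12 11 6) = [1, 9, 5, 7, 4, 3, 0, 10, 8, 2, 12, 6, 11]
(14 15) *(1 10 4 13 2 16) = [0, 10, 16, 3, 13, 5, 6, 7, 8, 9, 4, 11, 12, 2, 15, 14, 1] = (1 10 4 13 2 16)(14 15)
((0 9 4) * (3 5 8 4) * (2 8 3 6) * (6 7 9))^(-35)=((0 6 2 8 4)(3 5)(7 9))^(-35)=(3 5)(7 9)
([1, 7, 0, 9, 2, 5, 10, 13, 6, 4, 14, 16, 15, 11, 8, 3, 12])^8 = (0 3 11)(1 9 16)(2 15 13)(4 12 7)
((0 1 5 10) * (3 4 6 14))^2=(0 5)(1 10)(3 6)(4 14)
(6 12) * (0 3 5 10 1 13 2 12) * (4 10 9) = (0 3 5 9 4 10 1 13 2 12 6) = [3, 13, 12, 5, 10, 9, 0, 7, 8, 4, 1, 11, 6, 2]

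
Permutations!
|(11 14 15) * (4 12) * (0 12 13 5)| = 15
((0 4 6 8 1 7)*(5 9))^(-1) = (0 7 1 8 6 4)(5 9)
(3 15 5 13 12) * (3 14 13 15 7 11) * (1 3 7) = (1 3)(5 15)(7 11)(12 14 13) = [0, 3, 2, 1, 4, 15, 6, 11, 8, 9, 10, 7, 14, 12, 13, 5]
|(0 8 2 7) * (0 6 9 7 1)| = 12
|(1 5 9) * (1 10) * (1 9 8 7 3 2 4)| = |(1 5 8 7 3 2 4)(9 10)| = 14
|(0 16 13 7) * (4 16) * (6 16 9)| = |(0 4 9 6 16 13 7)| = 7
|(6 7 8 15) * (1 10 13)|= |(1 10 13)(6 7 8 15)|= 12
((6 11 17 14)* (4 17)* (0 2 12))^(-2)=((0 2 12)(4 17 14 6 11))^(-2)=(0 2 12)(4 6 17 11 14)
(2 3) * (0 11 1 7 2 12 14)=(0 11 1 7 2 3 12 14)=[11, 7, 3, 12, 4, 5, 6, 2, 8, 9, 10, 1, 14, 13, 0]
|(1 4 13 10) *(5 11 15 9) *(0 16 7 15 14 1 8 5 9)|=8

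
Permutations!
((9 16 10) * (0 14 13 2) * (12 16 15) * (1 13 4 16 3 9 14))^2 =(0 13)(1 2)(3 15)(4 10)(9 12)(14 16)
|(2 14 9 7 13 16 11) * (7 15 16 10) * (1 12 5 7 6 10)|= |(1 12 5 7 13)(2 14 9 15 16 11)(6 10)|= 30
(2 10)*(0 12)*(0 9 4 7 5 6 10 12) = (2 12 9 4 7 5 6 10) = [0, 1, 12, 3, 7, 6, 10, 5, 8, 4, 2, 11, 9]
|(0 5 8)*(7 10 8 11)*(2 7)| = 7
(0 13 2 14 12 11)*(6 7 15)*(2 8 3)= (0 13 8 3 2 14 12 11)(6 7 15)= [13, 1, 14, 2, 4, 5, 7, 15, 3, 9, 10, 0, 11, 8, 12, 6]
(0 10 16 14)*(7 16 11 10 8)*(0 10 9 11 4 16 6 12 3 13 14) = (0 8 7 6 12 3 13 14 10 4 16)(9 11) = [8, 1, 2, 13, 16, 5, 12, 6, 7, 11, 4, 9, 3, 14, 10, 15, 0]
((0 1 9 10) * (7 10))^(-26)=(0 10 7 9 1)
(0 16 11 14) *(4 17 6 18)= (0 16 11 14)(4 17 6 18)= [16, 1, 2, 3, 17, 5, 18, 7, 8, 9, 10, 14, 12, 13, 0, 15, 11, 6, 4]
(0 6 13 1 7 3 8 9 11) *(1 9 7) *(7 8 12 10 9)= [6, 1, 2, 12, 4, 5, 13, 3, 8, 11, 9, 0, 10, 7]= (0 6 13 7 3 12 10 9 11)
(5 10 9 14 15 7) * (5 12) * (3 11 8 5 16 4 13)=(3 11 8 5 10 9 14 15 7 12 16 4 13)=[0, 1, 2, 11, 13, 10, 6, 12, 5, 14, 9, 8, 16, 3, 15, 7, 4]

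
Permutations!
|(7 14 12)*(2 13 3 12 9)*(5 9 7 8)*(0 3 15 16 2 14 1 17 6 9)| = 60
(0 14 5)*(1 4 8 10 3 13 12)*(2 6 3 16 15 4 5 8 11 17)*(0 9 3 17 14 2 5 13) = (0 2 6 17 5 9 3)(1 13 12)(4 11 14 8 10 16 15) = [2, 13, 6, 0, 11, 9, 17, 7, 10, 3, 16, 14, 1, 12, 8, 4, 15, 5]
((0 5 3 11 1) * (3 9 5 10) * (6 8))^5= (11)(5 9)(6 8)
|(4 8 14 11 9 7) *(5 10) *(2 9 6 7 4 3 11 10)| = 28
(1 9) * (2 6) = (1 9)(2 6) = [0, 9, 6, 3, 4, 5, 2, 7, 8, 1]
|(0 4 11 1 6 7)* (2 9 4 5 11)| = |(0 5 11 1 6 7)(2 9 4)| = 6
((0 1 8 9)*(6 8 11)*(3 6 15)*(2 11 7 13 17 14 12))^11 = (0 6 11 14 7 9 3 2 17 1 8 15 12 13)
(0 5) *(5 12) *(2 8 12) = (0 2 8 12 5) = [2, 1, 8, 3, 4, 0, 6, 7, 12, 9, 10, 11, 5]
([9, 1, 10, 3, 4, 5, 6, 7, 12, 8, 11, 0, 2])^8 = (0 9 8 12 2 10 11)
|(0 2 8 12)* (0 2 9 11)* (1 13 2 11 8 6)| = |(0 9 8 12 11)(1 13 2 6)| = 20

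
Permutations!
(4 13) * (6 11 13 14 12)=(4 14 12 6 11 13)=[0, 1, 2, 3, 14, 5, 11, 7, 8, 9, 10, 13, 6, 4, 12]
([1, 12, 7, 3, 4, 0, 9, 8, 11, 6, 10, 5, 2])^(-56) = (12)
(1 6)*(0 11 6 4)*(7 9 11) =(0 7 9 11 6 1 4) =[7, 4, 2, 3, 0, 5, 1, 9, 8, 11, 10, 6]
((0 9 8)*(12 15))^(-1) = ((0 9 8)(12 15))^(-1) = (0 8 9)(12 15)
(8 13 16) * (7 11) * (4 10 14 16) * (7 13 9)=[0, 1, 2, 3, 10, 5, 6, 11, 9, 7, 14, 13, 12, 4, 16, 15, 8]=(4 10 14 16 8 9 7 11 13)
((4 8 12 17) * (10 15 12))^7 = (4 8 10 15 12 17)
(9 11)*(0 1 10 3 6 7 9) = (0 1 10 3 6 7 9 11) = [1, 10, 2, 6, 4, 5, 7, 9, 8, 11, 3, 0]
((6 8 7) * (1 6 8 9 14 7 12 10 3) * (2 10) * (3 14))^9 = (1 6 9 3)(2 7)(8 10)(12 14) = ((1 6 9 3)(2 10 14 7 8 12))^9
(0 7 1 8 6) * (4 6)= (0 7 1 8 4 6)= [7, 8, 2, 3, 6, 5, 0, 1, 4]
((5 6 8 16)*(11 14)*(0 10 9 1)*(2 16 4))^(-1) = ((0 10 9 1)(2 16 5 6 8 4)(11 14))^(-1) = (0 1 9 10)(2 4 8 6 5 16)(11 14)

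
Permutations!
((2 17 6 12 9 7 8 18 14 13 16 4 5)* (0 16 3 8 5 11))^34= (0 4)(2 5 7 9 12 6 17)(3 13 14 18 8)(11 16)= ((0 16 4 11)(2 17 6 12 9 7 5)(3 8 18 14 13))^34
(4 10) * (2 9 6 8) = (2 9 6 8)(4 10) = [0, 1, 9, 3, 10, 5, 8, 7, 2, 6, 4]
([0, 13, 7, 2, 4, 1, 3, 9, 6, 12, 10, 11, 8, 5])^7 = (1 13 5)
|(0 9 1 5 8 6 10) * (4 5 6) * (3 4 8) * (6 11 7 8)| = 24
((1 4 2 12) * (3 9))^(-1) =((1 4 2 12)(3 9))^(-1) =(1 12 2 4)(3 9)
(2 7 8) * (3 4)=[0, 1, 7, 4, 3, 5, 6, 8, 2]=(2 7 8)(3 4)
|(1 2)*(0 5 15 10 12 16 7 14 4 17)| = |(0 5 15 10 12 16 7 14 4 17)(1 2)| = 10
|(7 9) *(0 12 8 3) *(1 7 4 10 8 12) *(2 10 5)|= |(12)(0 1 7 9 4 5 2 10 8 3)|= 10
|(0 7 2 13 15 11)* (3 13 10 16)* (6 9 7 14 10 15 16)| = 9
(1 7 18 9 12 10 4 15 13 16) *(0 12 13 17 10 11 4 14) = (0 12 11 4 15 17 10 14)(1 7 18 9 13 16) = [12, 7, 2, 3, 15, 5, 6, 18, 8, 13, 14, 4, 11, 16, 0, 17, 1, 10, 9]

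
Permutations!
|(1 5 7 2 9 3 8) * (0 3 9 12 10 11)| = 10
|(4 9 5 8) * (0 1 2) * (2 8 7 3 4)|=|(0 1 8 2)(3 4 9 5 7)|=20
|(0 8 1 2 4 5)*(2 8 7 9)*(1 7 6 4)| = 20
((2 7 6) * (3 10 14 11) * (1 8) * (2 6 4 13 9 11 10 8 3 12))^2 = (14)(1 8 3)(2 4 9 12 7 13 11)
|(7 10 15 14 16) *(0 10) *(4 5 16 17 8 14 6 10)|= 15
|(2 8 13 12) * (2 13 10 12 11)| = |(2 8 10 12 13 11)| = 6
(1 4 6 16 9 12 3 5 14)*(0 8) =(0 8)(1 4 6 16 9 12 3 5 14) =[8, 4, 2, 5, 6, 14, 16, 7, 0, 12, 10, 11, 3, 13, 1, 15, 9]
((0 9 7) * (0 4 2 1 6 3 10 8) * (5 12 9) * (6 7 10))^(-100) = (0 12 10)(5 9 8)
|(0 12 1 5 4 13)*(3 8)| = |(0 12 1 5 4 13)(3 8)| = 6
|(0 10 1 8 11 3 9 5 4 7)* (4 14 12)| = 12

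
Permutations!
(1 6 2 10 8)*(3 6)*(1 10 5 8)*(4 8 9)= (1 3 6 2 5 9 4 8 10)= [0, 3, 5, 6, 8, 9, 2, 7, 10, 4, 1]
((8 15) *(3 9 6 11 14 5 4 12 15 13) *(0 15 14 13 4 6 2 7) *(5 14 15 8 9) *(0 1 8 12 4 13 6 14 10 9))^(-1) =((0 12 15)(1 8 13 3 5 14 10 9 2 7)(6 11))^(-1) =(0 15 12)(1 7 2 9 10 14 5 3 13 8)(6 11)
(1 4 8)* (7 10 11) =(1 4 8)(7 10 11) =[0, 4, 2, 3, 8, 5, 6, 10, 1, 9, 11, 7]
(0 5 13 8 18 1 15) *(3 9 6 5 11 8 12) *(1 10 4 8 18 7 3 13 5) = (0 11 18 10 4 8 7 3 9 6 1 15)(12 13) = [11, 15, 2, 9, 8, 5, 1, 3, 7, 6, 4, 18, 13, 12, 14, 0, 16, 17, 10]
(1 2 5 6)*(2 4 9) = [0, 4, 5, 3, 9, 6, 1, 7, 8, 2] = (1 4 9 2 5 6)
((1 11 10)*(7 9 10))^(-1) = ((1 11 7 9 10))^(-1) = (1 10 9 7 11)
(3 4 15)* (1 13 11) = (1 13 11)(3 4 15) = [0, 13, 2, 4, 15, 5, 6, 7, 8, 9, 10, 1, 12, 11, 14, 3]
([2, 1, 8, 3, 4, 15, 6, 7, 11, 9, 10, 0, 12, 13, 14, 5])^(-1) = (0 11 8 2)(5 15)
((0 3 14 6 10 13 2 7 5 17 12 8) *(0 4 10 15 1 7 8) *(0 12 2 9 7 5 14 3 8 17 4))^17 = ((0 8)(1 5 4 10 13 9 7 14 6 15)(2 17))^17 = (0 8)(1 14 13 5 6 9 4 15 7 10)(2 17)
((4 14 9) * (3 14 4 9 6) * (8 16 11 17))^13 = ((3 14 6)(8 16 11 17))^13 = (3 14 6)(8 16 11 17)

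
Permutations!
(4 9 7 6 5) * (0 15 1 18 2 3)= (0 15 1 18 2 3)(4 9 7 6 5)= [15, 18, 3, 0, 9, 4, 5, 6, 8, 7, 10, 11, 12, 13, 14, 1, 16, 17, 2]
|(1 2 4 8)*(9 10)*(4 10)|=6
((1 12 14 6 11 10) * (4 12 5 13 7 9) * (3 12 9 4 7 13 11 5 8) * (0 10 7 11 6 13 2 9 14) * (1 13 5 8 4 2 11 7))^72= ((0 10 13 11 1 4 14 5 6 8 3 12)(2 9 7))^72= (14)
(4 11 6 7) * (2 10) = (2 10)(4 11 6 7) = [0, 1, 10, 3, 11, 5, 7, 4, 8, 9, 2, 6]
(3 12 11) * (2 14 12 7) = (2 14 12 11 3 7) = [0, 1, 14, 7, 4, 5, 6, 2, 8, 9, 10, 3, 11, 13, 12]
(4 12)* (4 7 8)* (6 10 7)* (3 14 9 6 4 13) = (3 14 9 6 10 7 8 13)(4 12) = [0, 1, 2, 14, 12, 5, 10, 8, 13, 6, 7, 11, 4, 3, 9]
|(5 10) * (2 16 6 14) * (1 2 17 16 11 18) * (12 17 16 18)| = 6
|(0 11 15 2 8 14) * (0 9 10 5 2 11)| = |(2 8 14 9 10 5)(11 15)| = 6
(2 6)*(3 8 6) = (2 3 8 6) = [0, 1, 3, 8, 4, 5, 2, 7, 6]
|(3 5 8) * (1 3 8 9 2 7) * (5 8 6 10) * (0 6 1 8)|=10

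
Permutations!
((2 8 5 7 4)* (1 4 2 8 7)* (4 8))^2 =(1 5 8) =((1 8 5)(2 7))^2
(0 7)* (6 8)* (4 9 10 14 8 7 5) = [5, 1, 2, 3, 9, 4, 7, 0, 6, 10, 14, 11, 12, 13, 8] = (0 5 4 9 10 14 8 6 7)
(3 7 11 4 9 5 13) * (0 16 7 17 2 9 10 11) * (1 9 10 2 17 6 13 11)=(17)(0 16 7)(1 9 5 11 4 2 10)(3 6 13)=[16, 9, 10, 6, 2, 11, 13, 0, 8, 5, 1, 4, 12, 3, 14, 15, 7, 17]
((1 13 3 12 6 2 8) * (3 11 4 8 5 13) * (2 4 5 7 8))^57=(13)(1 3 12 6 4 2 7 8)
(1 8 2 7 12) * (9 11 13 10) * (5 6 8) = [0, 5, 7, 3, 4, 6, 8, 12, 2, 11, 9, 13, 1, 10] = (1 5 6 8 2 7 12)(9 11 13 10)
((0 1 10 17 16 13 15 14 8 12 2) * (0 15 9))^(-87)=(0 16 1 13 10 9 17)(2 8 15 12 14)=((0 1 10 17 16 13 9)(2 15 14 8 12))^(-87)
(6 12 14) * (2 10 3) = (2 10 3)(6 12 14) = [0, 1, 10, 2, 4, 5, 12, 7, 8, 9, 3, 11, 14, 13, 6]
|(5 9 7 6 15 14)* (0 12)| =|(0 12)(5 9 7 6 15 14)| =6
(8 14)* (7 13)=(7 13)(8 14)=[0, 1, 2, 3, 4, 5, 6, 13, 14, 9, 10, 11, 12, 7, 8]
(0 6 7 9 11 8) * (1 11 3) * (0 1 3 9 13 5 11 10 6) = [0, 10, 2, 3, 4, 11, 7, 13, 1, 9, 6, 8, 12, 5] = (1 10 6 7 13 5 11 8)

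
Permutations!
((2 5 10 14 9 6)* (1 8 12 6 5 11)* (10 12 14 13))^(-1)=(1 11 2 6 12 5 9 14 8)(10 13)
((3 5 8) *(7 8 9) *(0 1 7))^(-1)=(0 9 5 3 8 7 1)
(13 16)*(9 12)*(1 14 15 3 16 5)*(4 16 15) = (1 14 4 16 13 5)(3 15)(9 12) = [0, 14, 2, 15, 16, 1, 6, 7, 8, 12, 10, 11, 9, 5, 4, 3, 13]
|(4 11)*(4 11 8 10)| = 3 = |(11)(4 8 10)|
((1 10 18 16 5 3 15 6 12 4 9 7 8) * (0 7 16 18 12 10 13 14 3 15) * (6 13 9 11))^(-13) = (18)(0 14 15 16 1 7 3 13 5 9 8)(4 6 12 11 10)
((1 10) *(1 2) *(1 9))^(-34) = ((1 10 2 9))^(-34) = (1 2)(9 10)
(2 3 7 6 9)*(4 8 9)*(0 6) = (0 6 4 8 9 2 3 7) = [6, 1, 3, 7, 8, 5, 4, 0, 9, 2]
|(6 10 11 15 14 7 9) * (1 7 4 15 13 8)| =24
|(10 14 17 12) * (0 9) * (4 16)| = 4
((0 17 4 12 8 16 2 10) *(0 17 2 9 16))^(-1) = (0 8 12 4 17 10 2)(9 16)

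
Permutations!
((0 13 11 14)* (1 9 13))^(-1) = ((0 1 9 13 11 14))^(-1) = (0 14 11 13 9 1)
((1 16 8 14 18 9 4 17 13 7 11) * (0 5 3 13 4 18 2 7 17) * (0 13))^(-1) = ((0 5 3)(1 16 8 14 2 7 11)(4 13 17)(9 18))^(-1) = (0 3 5)(1 11 7 2 14 8 16)(4 17 13)(9 18)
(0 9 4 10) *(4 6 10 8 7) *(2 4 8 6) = (0 9 2 4 6 10)(7 8) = [9, 1, 4, 3, 6, 5, 10, 8, 7, 2, 0]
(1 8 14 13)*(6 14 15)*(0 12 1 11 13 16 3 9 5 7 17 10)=(0 12 1 8 15 6 14 16 3 9 5 7 17 10)(11 13)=[12, 8, 2, 9, 4, 7, 14, 17, 15, 5, 0, 13, 1, 11, 16, 6, 3, 10]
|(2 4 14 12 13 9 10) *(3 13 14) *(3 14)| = 8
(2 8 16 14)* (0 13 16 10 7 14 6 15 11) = (0 13 16 6 15 11)(2 8 10 7 14) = [13, 1, 8, 3, 4, 5, 15, 14, 10, 9, 7, 0, 12, 16, 2, 11, 6]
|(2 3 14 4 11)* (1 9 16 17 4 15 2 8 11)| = 20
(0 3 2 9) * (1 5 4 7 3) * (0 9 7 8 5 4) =(9)(0 1 4 8 5)(2 7 3) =[1, 4, 7, 2, 8, 0, 6, 3, 5, 9]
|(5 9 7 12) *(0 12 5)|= |(0 12)(5 9 7)|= 6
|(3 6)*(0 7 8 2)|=4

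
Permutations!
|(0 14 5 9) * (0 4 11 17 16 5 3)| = |(0 14 3)(4 11 17 16 5 9)| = 6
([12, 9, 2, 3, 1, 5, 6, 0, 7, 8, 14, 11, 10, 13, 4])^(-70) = (0 10 4 9 7 12 14 1 8)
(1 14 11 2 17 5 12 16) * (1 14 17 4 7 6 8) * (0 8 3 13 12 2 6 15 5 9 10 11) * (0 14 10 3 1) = (0 8)(1 17 9 3 13 12 16 10 11 6)(2 4 7 15 5) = [8, 17, 4, 13, 7, 2, 1, 15, 0, 3, 11, 6, 16, 12, 14, 5, 10, 9]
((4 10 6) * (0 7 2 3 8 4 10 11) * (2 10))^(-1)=((0 7 10 6 2 3 8 4 11))^(-1)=(0 11 4 8 3 2 6 10 7)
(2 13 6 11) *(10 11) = (2 13 6 10 11) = [0, 1, 13, 3, 4, 5, 10, 7, 8, 9, 11, 2, 12, 6]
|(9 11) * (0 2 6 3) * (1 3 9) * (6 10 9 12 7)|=21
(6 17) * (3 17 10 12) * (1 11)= (1 11)(3 17 6 10 12)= [0, 11, 2, 17, 4, 5, 10, 7, 8, 9, 12, 1, 3, 13, 14, 15, 16, 6]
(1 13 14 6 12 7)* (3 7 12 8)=(1 13 14 6 8 3 7)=[0, 13, 2, 7, 4, 5, 8, 1, 3, 9, 10, 11, 12, 14, 6]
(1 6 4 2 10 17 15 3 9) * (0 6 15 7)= [6, 15, 10, 9, 2, 5, 4, 0, 8, 1, 17, 11, 12, 13, 14, 3, 16, 7]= (0 6 4 2 10 17 7)(1 15 3 9)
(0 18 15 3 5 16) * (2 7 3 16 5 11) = [18, 1, 7, 11, 4, 5, 6, 3, 8, 9, 10, 2, 12, 13, 14, 16, 0, 17, 15] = (0 18 15 16)(2 7 3 11)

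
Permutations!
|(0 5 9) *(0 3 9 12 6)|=|(0 5 12 6)(3 9)|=4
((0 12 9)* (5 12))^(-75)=(0 5 12 9)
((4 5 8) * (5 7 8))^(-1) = ((4 7 8))^(-1) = (4 8 7)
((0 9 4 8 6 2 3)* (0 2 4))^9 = ((0 9)(2 3)(4 8 6))^9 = (0 9)(2 3)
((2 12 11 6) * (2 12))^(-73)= (6 11 12)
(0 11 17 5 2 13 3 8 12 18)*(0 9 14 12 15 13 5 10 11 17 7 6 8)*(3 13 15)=(0 17 10 11 7 6 8 3)(2 5)(9 14 12 18)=[17, 1, 5, 0, 4, 2, 8, 6, 3, 14, 11, 7, 18, 13, 12, 15, 16, 10, 9]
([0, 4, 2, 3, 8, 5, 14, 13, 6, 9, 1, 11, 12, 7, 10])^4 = [0, 14, 2, 3, 10, 5, 4, 7, 1, 9, 6, 11, 12, 13, 8]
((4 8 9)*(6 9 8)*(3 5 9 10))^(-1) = (3 10 6 4 9 5)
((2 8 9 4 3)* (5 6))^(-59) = (2 8 9 4 3)(5 6)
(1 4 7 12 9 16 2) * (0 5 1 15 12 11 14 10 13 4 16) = [5, 16, 15, 3, 7, 1, 6, 11, 8, 0, 13, 14, 9, 4, 10, 12, 2] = (0 5 1 16 2 15 12 9)(4 7 11 14 10 13)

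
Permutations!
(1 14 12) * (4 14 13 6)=(1 13 6 4 14 12)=[0, 13, 2, 3, 14, 5, 4, 7, 8, 9, 10, 11, 1, 6, 12]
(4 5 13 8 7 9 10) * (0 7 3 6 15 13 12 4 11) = [7, 1, 2, 6, 5, 12, 15, 9, 3, 10, 11, 0, 4, 8, 14, 13] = (0 7 9 10 11)(3 6 15 13 8)(4 5 12)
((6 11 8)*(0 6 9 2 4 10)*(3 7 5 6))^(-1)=(0 10 4 2 9 8 11 6 5 7 3)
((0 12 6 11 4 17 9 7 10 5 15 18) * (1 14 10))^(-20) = (0 1 6 10 4 15 9)(5 17 18 7 12 14 11)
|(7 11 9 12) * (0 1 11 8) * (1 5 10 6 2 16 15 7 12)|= 9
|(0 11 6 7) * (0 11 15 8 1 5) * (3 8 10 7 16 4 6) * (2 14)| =|(0 15 10 7 11 3 8 1 5)(2 14)(4 6 16)| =18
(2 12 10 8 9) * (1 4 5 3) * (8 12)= (1 4 5 3)(2 8 9)(10 12)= [0, 4, 8, 1, 5, 3, 6, 7, 9, 2, 12, 11, 10]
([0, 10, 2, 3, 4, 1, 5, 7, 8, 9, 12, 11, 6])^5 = [0, 1, 2, 3, 4, 5, 6, 7, 8, 9, 10, 11, 12]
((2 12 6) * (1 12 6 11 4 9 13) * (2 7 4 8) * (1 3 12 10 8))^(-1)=((1 10 8 2 6 7 4 9 13 3 12 11))^(-1)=(1 11 12 3 13 9 4 7 6 2 8 10)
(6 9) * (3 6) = (3 6 9) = [0, 1, 2, 6, 4, 5, 9, 7, 8, 3]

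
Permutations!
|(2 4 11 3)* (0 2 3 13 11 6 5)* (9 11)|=|(0 2 4 6 5)(9 11 13)|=15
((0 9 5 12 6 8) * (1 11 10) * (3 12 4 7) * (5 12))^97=((0 9 12 6 8)(1 11 10)(3 5 4 7))^97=(0 12 8 9 6)(1 11 10)(3 5 4 7)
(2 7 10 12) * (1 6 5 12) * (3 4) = (1 6 5 12 2 7 10)(3 4) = [0, 6, 7, 4, 3, 12, 5, 10, 8, 9, 1, 11, 2]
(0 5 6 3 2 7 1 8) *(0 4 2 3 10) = (0 5 6 10)(1 8 4 2 7) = [5, 8, 7, 3, 2, 6, 10, 1, 4, 9, 0]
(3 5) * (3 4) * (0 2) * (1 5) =(0 2)(1 5 4 3) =[2, 5, 0, 1, 3, 4]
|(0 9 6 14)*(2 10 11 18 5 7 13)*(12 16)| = 28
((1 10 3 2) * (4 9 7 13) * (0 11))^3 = ((0 11)(1 10 3 2)(4 9 7 13))^3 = (0 11)(1 2 3 10)(4 13 7 9)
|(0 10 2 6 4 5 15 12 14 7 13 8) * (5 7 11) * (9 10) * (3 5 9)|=15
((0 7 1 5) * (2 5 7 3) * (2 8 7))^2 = (0 8 1 5 3 7 2)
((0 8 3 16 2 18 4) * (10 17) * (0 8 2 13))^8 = (18)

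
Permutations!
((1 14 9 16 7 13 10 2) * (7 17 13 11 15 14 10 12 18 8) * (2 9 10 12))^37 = (1 9 7 2 10 8 13 14 18 17 15 12 16 11)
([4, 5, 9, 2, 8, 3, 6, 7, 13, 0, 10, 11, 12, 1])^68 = [5, 0, 13, 8, 3, 4, 6, 7, 2, 1, 10, 11, 12, 9]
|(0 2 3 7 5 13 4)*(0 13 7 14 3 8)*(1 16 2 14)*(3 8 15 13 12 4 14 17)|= |(0 17 3 1 16 2 15 13 14 8)(4 12)(5 7)|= 10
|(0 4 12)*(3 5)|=6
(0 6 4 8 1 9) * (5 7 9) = (0 6 4 8 1 5 7 9) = [6, 5, 2, 3, 8, 7, 4, 9, 1, 0]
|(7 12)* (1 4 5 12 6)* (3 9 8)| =6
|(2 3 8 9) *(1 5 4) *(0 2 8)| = 6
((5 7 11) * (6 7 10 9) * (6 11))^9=(5 10 9 11)(6 7)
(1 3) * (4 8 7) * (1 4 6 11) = (1 3 4 8 7 6 11) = [0, 3, 2, 4, 8, 5, 11, 6, 7, 9, 10, 1]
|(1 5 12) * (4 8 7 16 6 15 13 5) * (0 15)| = 11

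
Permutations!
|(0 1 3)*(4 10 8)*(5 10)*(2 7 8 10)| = 15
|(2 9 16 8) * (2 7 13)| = |(2 9 16 8 7 13)| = 6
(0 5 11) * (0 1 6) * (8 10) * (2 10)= (0 5 11 1 6)(2 10 8)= [5, 6, 10, 3, 4, 11, 0, 7, 2, 9, 8, 1]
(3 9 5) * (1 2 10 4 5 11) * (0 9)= (0 9 11 1 2 10 4 5 3)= [9, 2, 10, 0, 5, 3, 6, 7, 8, 11, 4, 1]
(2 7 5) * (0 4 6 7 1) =(0 4 6 7 5 2 1) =[4, 0, 1, 3, 6, 2, 7, 5]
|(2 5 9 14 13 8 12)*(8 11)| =|(2 5 9 14 13 11 8 12)| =8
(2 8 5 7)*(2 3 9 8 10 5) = (2 10 5 7 3 9 8) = [0, 1, 10, 9, 4, 7, 6, 3, 2, 8, 5]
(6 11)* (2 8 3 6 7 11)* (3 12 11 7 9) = [0, 1, 8, 6, 4, 5, 2, 7, 12, 3, 10, 9, 11] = (2 8 12 11 9 3 6)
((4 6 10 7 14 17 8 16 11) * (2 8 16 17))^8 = (2 7 6 11 17)(4 16 8 14 10)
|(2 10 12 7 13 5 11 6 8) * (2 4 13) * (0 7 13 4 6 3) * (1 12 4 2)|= |(0 7 1 12 13 5 11 3)(2 10 4)(6 8)|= 24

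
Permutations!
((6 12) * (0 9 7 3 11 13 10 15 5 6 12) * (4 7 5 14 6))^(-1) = ((0 9 5 4 7 3 11 13 10 15 14 6))^(-1) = (0 6 14 15 10 13 11 3 7 4 5 9)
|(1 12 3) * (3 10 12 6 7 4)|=|(1 6 7 4 3)(10 12)|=10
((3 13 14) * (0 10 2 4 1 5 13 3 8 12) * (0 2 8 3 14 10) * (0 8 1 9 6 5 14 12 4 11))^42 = (14)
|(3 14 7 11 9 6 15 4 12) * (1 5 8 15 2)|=13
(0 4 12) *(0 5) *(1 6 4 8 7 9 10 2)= [8, 6, 1, 3, 12, 0, 4, 9, 7, 10, 2, 11, 5]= (0 8 7 9 10 2 1 6 4 12 5)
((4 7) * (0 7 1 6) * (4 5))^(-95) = (0 7 5 4 1 6)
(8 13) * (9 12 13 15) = (8 15 9 12 13) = [0, 1, 2, 3, 4, 5, 6, 7, 15, 12, 10, 11, 13, 8, 14, 9]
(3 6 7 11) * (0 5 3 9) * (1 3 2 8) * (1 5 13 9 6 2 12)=(0 13 9)(1 3 2 8 5 12)(6 7 11)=[13, 3, 8, 2, 4, 12, 7, 11, 5, 0, 10, 6, 1, 9]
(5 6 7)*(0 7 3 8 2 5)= (0 7)(2 5 6 3 8)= [7, 1, 5, 8, 4, 6, 3, 0, 2]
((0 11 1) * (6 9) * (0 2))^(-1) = (0 2 1 11)(6 9)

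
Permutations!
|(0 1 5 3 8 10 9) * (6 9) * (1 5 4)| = |(0 5 3 8 10 6 9)(1 4)| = 14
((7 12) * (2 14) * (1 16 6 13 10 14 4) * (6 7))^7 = ((1 16 7 12 6 13 10 14 2 4))^7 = (1 14 6 16 2 13 7 4 10 12)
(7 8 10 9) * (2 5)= [0, 1, 5, 3, 4, 2, 6, 8, 10, 7, 9]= (2 5)(7 8 10 9)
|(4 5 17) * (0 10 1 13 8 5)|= 8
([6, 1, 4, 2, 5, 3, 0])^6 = [0, 1, 5, 4, 3, 2, 6]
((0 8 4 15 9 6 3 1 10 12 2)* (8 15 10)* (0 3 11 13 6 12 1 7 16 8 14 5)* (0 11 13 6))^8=(0 8 13 16 6 7 11 3 5 2 14 12 1 9 10 15 4)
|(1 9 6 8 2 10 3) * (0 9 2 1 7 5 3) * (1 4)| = 24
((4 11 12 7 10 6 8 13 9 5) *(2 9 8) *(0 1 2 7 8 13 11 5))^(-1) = ((13)(0 1 2 9)(4 5)(6 7 10)(8 11 12))^(-1) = (13)(0 9 2 1)(4 5)(6 10 7)(8 12 11)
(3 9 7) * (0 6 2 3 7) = (0 6 2 3 9) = [6, 1, 3, 9, 4, 5, 2, 7, 8, 0]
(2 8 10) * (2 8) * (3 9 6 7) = (3 9 6 7)(8 10) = [0, 1, 2, 9, 4, 5, 7, 3, 10, 6, 8]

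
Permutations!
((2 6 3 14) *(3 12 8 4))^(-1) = (2 14 3 4 8 12 6)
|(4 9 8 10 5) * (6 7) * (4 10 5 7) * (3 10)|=|(3 10 7 6 4 9 8 5)|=8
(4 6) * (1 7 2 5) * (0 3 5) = (0 3 5 1 7 2)(4 6) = [3, 7, 0, 5, 6, 1, 4, 2]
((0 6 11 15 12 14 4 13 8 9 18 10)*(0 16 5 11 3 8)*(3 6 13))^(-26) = (3 14 15 5 10 9)(4 12 11 16 18 8)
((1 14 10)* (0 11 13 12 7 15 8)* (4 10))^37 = (0 13 7 8 11 12 15)(1 14 4 10)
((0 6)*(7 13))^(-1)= ((0 6)(7 13))^(-1)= (0 6)(7 13)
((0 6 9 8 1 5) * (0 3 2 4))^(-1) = ((0 6 9 8 1 5 3 2 4))^(-1) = (0 4 2 3 5 1 8 9 6)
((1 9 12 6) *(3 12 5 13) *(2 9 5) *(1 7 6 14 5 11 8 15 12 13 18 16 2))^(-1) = (1 9 2 16 18 5 14 12 15 8 11)(3 13)(6 7)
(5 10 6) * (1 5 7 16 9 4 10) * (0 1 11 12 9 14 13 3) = (0 1 5 11 12 9 4 10 6 7 16 14 13 3) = [1, 5, 2, 0, 10, 11, 7, 16, 8, 4, 6, 12, 9, 3, 13, 15, 14]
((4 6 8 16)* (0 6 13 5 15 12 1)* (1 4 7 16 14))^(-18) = (16)(0 8 1 6 14)(4 5 12 13 15)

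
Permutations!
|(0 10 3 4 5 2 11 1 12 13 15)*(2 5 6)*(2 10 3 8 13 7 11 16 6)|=20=|(0 3 4 2 16 6 10 8 13 15)(1 12 7 11)|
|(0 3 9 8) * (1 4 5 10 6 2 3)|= 10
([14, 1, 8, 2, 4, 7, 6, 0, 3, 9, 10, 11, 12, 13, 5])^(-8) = [0, 1, 8, 2, 4, 5, 6, 7, 3, 9, 10, 11, 12, 13, 14]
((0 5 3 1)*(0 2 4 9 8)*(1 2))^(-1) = ((0 5 3 2 4 9 8))^(-1) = (0 8 9 4 2 3 5)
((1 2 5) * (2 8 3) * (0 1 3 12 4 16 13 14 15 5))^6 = ((0 1 8 12 4 16 13 14 15 5 3 2))^6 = (0 13)(1 14)(2 16)(3 4)(5 12)(8 15)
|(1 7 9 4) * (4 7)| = 2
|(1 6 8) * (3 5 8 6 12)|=5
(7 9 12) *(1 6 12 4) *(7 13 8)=[0, 6, 2, 3, 1, 5, 12, 9, 7, 4, 10, 11, 13, 8]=(1 6 12 13 8 7 9 4)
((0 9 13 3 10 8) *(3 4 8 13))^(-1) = ((0 9 3 10 13 4 8))^(-1) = (0 8 4 13 10 3 9)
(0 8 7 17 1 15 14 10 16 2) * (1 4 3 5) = (0 8 7 17 4 3 5 1 15 14 10 16 2) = [8, 15, 0, 5, 3, 1, 6, 17, 7, 9, 16, 11, 12, 13, 10, 14, 2, 4]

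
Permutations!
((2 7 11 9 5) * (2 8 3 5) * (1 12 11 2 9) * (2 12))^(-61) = (1 11 12 7 2)(3 8 5)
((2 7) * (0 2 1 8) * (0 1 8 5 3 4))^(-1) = (0 4 3 5 1 8 7 2)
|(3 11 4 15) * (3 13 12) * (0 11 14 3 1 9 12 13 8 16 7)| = 42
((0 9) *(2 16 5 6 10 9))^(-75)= ((0 2 16 5 6 10 9))^(-75)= (0 16 6 9 2 5 10)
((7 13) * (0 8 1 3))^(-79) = ((0 8 1 3)(7 13))^(-79) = (0 8 1 3)(7 13)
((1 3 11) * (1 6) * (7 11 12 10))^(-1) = (1 6 11 7 10 12 3)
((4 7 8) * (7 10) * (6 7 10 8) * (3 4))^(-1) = (10)(3 8 4)(6 7)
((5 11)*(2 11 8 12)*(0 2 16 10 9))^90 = ((0 2 11 5 8 12 16 10 9))^90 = (16)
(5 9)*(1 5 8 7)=(1 5 9 8 7)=[0, 5, 2, 3, 4, 9, 6, 1, 7, 8]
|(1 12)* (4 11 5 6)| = |(1 12)(4 11 5 6)| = 4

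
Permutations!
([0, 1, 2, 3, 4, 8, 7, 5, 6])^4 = (8)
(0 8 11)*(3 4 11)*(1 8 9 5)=(0 9 5 1 8 3 4 11)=[9, 8, 2, 4, 11, 1, 6, 7, 3, 5, 10, 0]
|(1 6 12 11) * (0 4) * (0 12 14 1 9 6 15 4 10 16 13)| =|(0 10 16 13)(1 15 4 12 11 9 6 14)| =8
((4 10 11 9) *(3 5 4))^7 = (3 5 4 10 11 9)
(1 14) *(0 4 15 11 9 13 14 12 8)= (0 4 15 11 9 13 14 1 12 8)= [4, 12, 2, 3, 15, 5, 6, 7, 0, 13, 10, 9, 8, 14, 1, 11]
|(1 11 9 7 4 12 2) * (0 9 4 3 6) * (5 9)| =|(0 5 9 7 3 6)(1 11 4 12 2)| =30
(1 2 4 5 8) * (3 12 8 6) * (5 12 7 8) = [0, 2, 4, 7, 12, 6, 3, 8, 1, 9, 10, 11, 5] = (1 2 4 12 5 6 3 7 8)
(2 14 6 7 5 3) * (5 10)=(2 14 6 7 10 5 3)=[0, 1, 14, 2, 4, 3, 7, 10, 8, 9, 5, 11, 12, 13, 6]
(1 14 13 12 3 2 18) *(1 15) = (1 14 13 12 3 2 18 15) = [0, 14, 18, 2, 4, 5, 6, 7, 8, 9, 10, 11, 3, 12, 13, 1, 16, 17, 15]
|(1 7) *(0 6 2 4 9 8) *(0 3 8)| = 10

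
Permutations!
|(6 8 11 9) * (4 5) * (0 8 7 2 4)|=|(0 8 11 9 6 7 2 4 5)|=9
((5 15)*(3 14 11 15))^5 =(15)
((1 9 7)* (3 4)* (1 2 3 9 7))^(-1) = ((1 7 2 3 4 9))^(-1) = (1 9 4 3 2 7)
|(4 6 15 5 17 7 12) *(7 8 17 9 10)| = 8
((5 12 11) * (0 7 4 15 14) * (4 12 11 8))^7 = ((0 7 12 8 4 15 14)(5 11))^7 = (15)(5 11)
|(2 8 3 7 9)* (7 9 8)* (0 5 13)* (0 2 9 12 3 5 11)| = 10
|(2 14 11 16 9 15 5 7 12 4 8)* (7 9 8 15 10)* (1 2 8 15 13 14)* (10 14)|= 30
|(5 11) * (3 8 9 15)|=|(3 8 9 15)(5 11)|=4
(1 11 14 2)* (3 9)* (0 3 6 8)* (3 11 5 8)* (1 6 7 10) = (0 11 14 2 6 3 9 7 10 1 5 8) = [11, 5, 6, 9, 4, 8, 3, 10, 0, 7, 1, 14, 12, 13, 2]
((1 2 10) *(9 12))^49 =((1 2 10)(9 12))^49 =(1 2 10)(9 12)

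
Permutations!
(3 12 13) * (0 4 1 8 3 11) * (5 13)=(0 4 1 8 3 12 5 13 11)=[4, 8, 2, 12, 1, 13, 6, 7, 3, 9, 10, 0, 5, 11]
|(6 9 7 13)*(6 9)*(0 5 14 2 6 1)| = |(0 5 14 2 6 1)(7 13 9)| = 6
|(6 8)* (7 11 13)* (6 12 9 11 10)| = |(6 8 12 9 11 13 7 10)| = 8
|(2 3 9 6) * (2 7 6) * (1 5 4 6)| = 15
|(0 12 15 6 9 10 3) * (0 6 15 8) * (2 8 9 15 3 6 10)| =20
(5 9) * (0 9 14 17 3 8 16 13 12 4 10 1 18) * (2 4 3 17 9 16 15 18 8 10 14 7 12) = (0 16 13 2 4 14 9 5 7 12 3 10 1 8 15 18) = [16, 8, 4, 10, 14, 7, 6, 12, 15, 5, 1, 11, 3, 2, 9, 18, 13, 17, 0]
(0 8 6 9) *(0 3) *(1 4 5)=(0 8 6 9 3)(1 4 5)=[8, 4, 2, 0, 5, 1, 9, 7, 6, 3]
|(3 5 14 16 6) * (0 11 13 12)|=20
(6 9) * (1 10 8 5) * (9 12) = (1 10 8 5)(6 12 9) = [0, 10, 2, 3, 4, 1, 12, 7, 5, 6, 8, 11, 9]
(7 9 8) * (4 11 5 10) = (4 11 5 10)(7 9 8) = [0, 1, 2, 3, 11, 10, 6, 9, 7, 8, 4, 5]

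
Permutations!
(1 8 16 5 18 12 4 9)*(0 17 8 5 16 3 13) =(0 17 8 3 13)(1 5 18 12 4 9) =[17, 5, 2, 13, 9, 18, 6, 7, 3, 1, 10, 11, 4, 0, 14, 15, 16, 8, 12]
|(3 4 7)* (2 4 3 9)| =4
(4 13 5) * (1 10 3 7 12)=(1 10 3 7 12)(4 13 5)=[0, 10, 2, 7, 13, 4, 6, 12, 8, 9, 3, 11, 1, 5]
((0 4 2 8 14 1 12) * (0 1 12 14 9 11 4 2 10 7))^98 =((0 2 8 9 11 4 10 7)(1 14 12))^98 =(0 8 11 10)(1 12 14)(2 9 4 7)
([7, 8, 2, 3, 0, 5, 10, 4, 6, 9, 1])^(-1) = (0 4 7)(1 10 6 8)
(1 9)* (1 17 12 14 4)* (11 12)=(1 9 17 11 12 14 4)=[0, 9, 2, 3, 1, 5, 6, 7, 8, 17, 10, 12, 14, 13, 4, 15, 16, 11]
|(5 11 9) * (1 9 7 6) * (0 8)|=|(0 8)(1 9 5 11 7 6)|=6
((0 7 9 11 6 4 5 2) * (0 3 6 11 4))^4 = ((11)(0 7 9 4 5 2 3 6))^4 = (11)(0 5)(2 7)(3 9)(4 6)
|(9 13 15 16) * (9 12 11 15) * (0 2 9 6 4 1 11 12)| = |(0 2 9 13 6 4 1 11 15 16)| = 10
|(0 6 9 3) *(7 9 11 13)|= |(0 6 11 13 7 9 3)|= 7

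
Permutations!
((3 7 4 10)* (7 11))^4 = (3 10 4 7 11)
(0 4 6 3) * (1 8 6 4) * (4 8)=(0 1 4 8 6 3)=[1, 4, 2, 0, 8, 5, 3, 7, 6]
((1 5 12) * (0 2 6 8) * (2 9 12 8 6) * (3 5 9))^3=((0 3 5 8)(1 9 12))^3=(12)(0 8 5 3)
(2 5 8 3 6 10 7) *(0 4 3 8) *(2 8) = (0 4 3 6 10 7 8 2 5) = [4, 1, 5, 6, 3, 0, 10, 8, 2, 9, 7]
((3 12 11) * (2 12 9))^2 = ((2 12 11 3 9))^2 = (2 11 9 12 3)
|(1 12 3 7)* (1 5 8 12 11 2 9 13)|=5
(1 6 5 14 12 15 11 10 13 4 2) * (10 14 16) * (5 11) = [0, 6, 1, 3, 2, 16, 11, 7, 8, 9, 13, 14, 15, 4, 12, 5, 10] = (1 6 11 14 12 15 5 16 10 13 4 2)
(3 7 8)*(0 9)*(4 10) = (0 9)(3 7 8)(4 10) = [9, 1, 2, 7, 10, 5, 6, 8, 3, 0, 4]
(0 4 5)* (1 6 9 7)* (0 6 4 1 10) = (0 1 4 5 6 9 7 10) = [1, 4, 2, 3, 5, 6, 9, 10, 8, 7, 0]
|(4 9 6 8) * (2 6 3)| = 6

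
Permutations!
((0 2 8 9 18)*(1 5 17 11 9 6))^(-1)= (0 18 9 11 17 5 1 6 8 2)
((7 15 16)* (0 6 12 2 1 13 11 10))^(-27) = (16)(0 13 12 10 1 6 11 2)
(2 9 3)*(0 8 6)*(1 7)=(0 8 6)(1 7)(2 9 3)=[8, 7, 9, 2, 4, 5, 0, 1, 6, 3]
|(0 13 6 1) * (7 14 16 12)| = |(0 13 6 1)(7 14 16 12)| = 4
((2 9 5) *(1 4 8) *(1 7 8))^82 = ((1 4)(2 9 5)(7 8))^82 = (2 9 5)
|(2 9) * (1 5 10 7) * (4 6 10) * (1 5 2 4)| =|(1 2 9 4 6 10 7 5)| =8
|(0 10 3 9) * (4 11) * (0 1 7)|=|(0 10 3 9 1 7)(4 11)|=6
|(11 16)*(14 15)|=|(11 16)(14 15)|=2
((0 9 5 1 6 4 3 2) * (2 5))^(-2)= (0 9 2)(1 3 6 5 4)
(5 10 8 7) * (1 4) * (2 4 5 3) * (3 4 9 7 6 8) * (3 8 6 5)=(1 3 2 9 7 4)(5 10 8)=[0, 3, 9, 2, 1, 10, 6, 4, 5, 7, 8]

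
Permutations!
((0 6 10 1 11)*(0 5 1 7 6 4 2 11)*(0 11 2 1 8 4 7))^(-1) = (0 10 6 7)(1 4 8 5 11)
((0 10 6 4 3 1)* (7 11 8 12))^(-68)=((0 10 6 4 3 1)(7 11 8 12))^(-68)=(12)(0 3 6)(1 4 10)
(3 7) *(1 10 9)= (1 10 9)(3 7)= [0, 10, 2, 7, 4, 5, 6, 3, 8, 1, 9]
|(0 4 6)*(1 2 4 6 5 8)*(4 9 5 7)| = 10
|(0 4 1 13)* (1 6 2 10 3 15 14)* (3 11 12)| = |(0 4 6 2 10 11 12 3 15 14 1 13)| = 12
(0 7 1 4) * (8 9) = (0 7 1 4)(8 9) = [7, 4, 2, 3, 0, 5, 6, 1, 9, 8]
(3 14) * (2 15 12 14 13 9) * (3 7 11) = (2 15 12 14 7 11 3 13 9) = [0, 1, 15, 13, 4, 5, 6, 11, 8, 2, 10, 3, 14, 9, 7, 12]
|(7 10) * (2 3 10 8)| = |(2 3 10 7 8)| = 5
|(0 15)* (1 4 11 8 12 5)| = |(0 15)(1 4 11 8 12 5)| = 6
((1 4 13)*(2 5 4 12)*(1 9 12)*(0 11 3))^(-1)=(0 3 11)(2 12 9 13 4 5)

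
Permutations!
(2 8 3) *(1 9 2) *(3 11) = (1 9 2 8 11 3) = [0, 9, 8, 1, 4, 5, 6, 7, 11, 2, 10, 3]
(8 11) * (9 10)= (8 11)(9 10)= [0, 1, 2, 3, 4, 5, 6, 7, 11, 10, 9, 8]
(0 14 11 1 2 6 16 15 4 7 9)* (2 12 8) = (0 14 11 1 12 8 2 6 16 15 4 7 9) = [14, 12, 6, 3, 7, 5, 16, 9, 2, 0, 10, 1, 8, 13, 11, 4, 15]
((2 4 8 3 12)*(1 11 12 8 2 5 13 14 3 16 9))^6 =((1 11 12 5 13 14 3 8 16 9)(2 4))^6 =(1 3 12 16 13)(5 9 14 11 8)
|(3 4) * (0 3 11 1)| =|(0 3 4 11 1)| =5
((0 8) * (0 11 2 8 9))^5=(0 9)(2 11 8)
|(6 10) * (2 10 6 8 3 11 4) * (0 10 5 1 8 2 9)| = |(0 10 2 5 1 8 3 11 4 9)| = 10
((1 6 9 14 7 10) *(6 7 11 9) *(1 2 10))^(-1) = ((1 7)(2 10)(9 14 11))^(-1) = (1 7)(2 10)(9 11 14)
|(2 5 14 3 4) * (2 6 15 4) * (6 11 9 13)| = |(2 5 14 3)(4 11 9 13 6 15)| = 12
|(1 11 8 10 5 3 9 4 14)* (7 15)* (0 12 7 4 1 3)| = |(0 12 7 15 4 14 3 9 1 11 8 10 5)| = 13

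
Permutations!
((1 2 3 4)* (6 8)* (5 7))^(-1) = ((1 2 3 4)(5 7)(6 8))^(-1) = (1 4 3 2)(5 7)(6 8)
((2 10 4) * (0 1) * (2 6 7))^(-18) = (2 4 7 10 6)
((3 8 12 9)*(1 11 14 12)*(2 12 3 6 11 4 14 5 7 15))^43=(1 3 4 8 14)(2 6 7 12 11 15 9 5)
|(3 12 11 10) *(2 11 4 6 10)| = |(2 11)(3 12 4 6 10)| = 10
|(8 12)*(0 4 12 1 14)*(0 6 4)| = |(1 14 6 4 12 8)| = 6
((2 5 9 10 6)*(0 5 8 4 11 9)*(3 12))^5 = ((0 5)(2 8 4 11 9 10 6)(3 12))^5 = (0 5)(2 10 11 8 6 9 4)(3 12)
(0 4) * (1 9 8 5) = (0 4)(1 9 8 5) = [4, 9, 2, 3, 0, 1, 6, 7, 5, 8]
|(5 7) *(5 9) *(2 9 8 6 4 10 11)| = 9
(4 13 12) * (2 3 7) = (2 3 7)(4 13 12) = [0, 1, 3, 7, 13, 5, 6, 2, 8, 9, 10, 11, 4, 12]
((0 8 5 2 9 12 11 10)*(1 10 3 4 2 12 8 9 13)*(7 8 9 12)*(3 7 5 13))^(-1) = ((0 12 11 7 8 13 1 10)(2 3 4))^(-1) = (0 10 1 13 8 7 11 12)(2 4 3)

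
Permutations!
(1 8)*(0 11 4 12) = (0 11 4 12)(1 8) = [11, 8, 2, 3, 12, 5, 6, 7, 1, 9, 10, 4, 0]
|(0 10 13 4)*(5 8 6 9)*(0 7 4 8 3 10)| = 14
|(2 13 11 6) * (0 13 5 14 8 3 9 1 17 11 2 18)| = 13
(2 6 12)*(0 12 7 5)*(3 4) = (0 12 2 6 7 5)(3 4) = [12, 1, 6, 4, 3, 0, 7, 5, 8, 9, 10, 11, 2]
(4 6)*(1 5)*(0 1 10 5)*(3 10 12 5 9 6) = (0 1)(3 10 9 6 4)(5 12) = [1, 0, 2, 10, 3, 12, 4, 7, 8, 6, 9, 11, 5]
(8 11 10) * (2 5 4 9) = (2 5 4 9)(8 11 10) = [0, 1, 5, 3, 9, 4, 6, 7, 11, 2, 8, 10]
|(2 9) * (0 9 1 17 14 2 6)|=|(0 9 6)(1 17 14 2)|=12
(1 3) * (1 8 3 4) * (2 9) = (1 4)(2 9)(3 8) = [0, 4, 9, 8, 1, 5, 6, 7, 3, 2]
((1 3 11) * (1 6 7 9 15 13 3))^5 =((3 11 6 7 9 15 13))^5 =(3 15 7 11 13 9 6)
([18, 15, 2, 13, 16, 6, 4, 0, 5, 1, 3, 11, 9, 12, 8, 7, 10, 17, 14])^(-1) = (0 7 15 1 9 12 13 3 10 16 4 6 5 8 14 18)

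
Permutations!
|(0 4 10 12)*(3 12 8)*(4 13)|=|(0 13 4 10 8 3 12)|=7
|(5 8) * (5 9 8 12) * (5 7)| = 6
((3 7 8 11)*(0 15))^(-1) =((0 15)(3 7 8 11))^(-1) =(0 15)(3 11 8 7)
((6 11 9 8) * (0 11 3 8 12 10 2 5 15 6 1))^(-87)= (0 3 5 12)(1 6 2 9)(8 15 10 11)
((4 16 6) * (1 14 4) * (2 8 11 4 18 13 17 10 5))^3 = ((1 14 18 13 17 10 5 2 8 11 4 16 6))^3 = (1 13 5 11 6 18 10 8 16 14 17 2 4)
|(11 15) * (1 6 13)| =|(1 6 13)(11 15)| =6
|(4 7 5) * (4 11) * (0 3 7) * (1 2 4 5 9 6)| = 8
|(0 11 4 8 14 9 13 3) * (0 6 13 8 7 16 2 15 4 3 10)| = |(0 11 3 6 13 10)(2 15 4 7 16)(8 14 9)| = 30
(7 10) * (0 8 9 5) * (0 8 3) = (0 3)(5 8 9)(7 10) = [3, 1, 2, 0, 4, 8, 6, 10, 9, 5, 7]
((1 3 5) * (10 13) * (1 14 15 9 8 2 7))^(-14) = ((1 3 5 14 15 9 8 2 7)(10 13))^(-14) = (1 15 7 14 2 5 8 3 9)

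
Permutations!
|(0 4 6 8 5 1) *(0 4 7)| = 10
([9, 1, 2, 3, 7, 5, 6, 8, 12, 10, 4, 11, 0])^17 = [4, 1, 2, 3, 12, 5, 6, 0, 9, 7, 8, 11, 10]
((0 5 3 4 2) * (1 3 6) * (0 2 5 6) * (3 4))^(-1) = ((0 6 1 4 5))^(-1) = (0 5 4 1 6)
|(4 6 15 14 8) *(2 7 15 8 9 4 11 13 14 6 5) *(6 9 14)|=12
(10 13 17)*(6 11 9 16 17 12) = [0, 1, 2, 3, 4, 5, 11, 7, 8, 16, 13, 9, 6, 12, 14, 15, 17, 10] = (6 11 9 16 17 10 13 12)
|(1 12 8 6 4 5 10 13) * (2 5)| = 9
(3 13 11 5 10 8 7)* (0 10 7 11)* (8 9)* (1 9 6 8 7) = [10, 9, 2, 13, 4, 1, 8, 3, 11, 7, 6, 5, 12, 0] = (0 10 6 8 11 5 1 9 7 3 13)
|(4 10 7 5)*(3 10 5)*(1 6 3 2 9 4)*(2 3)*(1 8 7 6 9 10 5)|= 12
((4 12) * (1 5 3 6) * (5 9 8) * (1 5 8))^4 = ((1 9)(3 6 5)(4 12))^4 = (12)(3 6 5)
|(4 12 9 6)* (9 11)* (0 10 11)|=|(0 10 11 9 6 4 12)|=7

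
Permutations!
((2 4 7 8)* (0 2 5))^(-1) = (0 5 8 7 4 2)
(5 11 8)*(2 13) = (2 13)(5 11 8) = [0, 1, 13, 3, 4, 11, 6, 7, 5, 9, 10, 8, 12, 2]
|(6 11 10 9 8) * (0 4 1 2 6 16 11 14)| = |(0 4 1 2 6 14)(8 16 11 10 9)| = 30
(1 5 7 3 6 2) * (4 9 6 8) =(1 5 7 3 8 4 9 6 2) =[0, 5, 1, 8, 9, 7, 2, 3, 4, 6]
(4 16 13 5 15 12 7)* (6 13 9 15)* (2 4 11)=(2 4 16 9 15 12 7 11)(5 6 13)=[0, 1, 4, 3, 16, 6, 13, 11, 8, 15, 10, 2, 7, 5, 14, 12, 9]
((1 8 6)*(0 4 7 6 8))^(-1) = ((8)(0 4 7 6 1))^(-1) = (8)(0 1 6 7 4)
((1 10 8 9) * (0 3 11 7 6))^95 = ((0 3 11 7 6)(1 10 8 9))^95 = (11)(1 9 8 10)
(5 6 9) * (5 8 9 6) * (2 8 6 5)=[0, 1, 8, 3, 4, 2, 5, 7, 9, 6]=(2 8 9 6 5)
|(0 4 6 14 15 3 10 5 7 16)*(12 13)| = 10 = |(0 4 6 14 15 3 10 5 7 16)(12 13)|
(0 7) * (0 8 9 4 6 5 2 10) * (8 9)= [7, 1, 10, 3, 6, 2, 5, 9, 8, 4, 0]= (0 7 9 4 6 5 2 10)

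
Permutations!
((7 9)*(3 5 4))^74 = ((3 5 4)(7 9))^74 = (9)(3 4 5)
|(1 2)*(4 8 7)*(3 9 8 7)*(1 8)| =|(1 2 8 3 9)(4 7)| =10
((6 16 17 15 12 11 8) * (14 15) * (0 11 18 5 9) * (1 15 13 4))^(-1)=(0 9 5 18 12 15 1 4 13 14 17 16 6 8 11)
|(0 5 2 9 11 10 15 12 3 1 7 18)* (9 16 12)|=36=|(0 5 2 16 12 3 1 7 18)(9 11 10 15)|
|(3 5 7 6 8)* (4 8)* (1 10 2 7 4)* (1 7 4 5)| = |(1 10 2 4 8 3)(6 7)| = 6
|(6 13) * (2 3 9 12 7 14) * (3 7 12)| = |(2 7 14)(3 9)(6 13)| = 6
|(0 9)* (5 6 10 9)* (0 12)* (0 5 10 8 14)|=|(0 10 9 12 5 6 8 14)|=8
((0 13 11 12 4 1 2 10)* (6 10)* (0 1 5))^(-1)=((0 13 11 12 4 5)(1 2 6 10))^(-1)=(0 5 4 12 11 13)(1 10 6 2)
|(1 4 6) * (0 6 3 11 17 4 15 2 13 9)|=28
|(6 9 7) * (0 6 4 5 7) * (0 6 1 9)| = |(0 1 9 6)(4 5 7)| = 12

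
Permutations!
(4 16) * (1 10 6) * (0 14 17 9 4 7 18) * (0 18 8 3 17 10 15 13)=(18)(0 14 10 6 1 15 13)(3 17 9 4 16 7 8)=[14, 15, 2, 17, 16, 5, 1, 8, 3, 4, 6, 11, 12, 0, 10, 13, 7, 9, 18]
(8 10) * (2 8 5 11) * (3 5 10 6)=(2 8 6 3 5 11)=[0, 1, 8, 5, 4, 11, 3, 7, 6, 9, 10, 2]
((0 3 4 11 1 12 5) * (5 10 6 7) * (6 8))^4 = ((0 3 4 11 1 12 10 8 6 7 5))^4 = (0 1 6 3 12 7 4 10 5 11 8)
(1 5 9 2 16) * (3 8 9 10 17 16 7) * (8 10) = (1 5 8 9 2 7 3 10 17 16) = [0, 5, 7, 10, 4, 8, 6, 3, 9, 2, 17, 11, 12, 13, 14, 15, 1, 16]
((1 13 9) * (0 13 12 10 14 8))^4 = (0 12)(1 8)(9 14)(10 13)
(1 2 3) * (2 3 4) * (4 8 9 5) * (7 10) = (1 3)(2 8 9 5 4)(7 10) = [0, 3, 8, 1, 2, 4, 6, 10, 9, 5, 7]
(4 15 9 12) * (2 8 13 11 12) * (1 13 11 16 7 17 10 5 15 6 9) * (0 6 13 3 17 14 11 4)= [6, 3, 8, 17, 13, 15, 9, 14, 4, 2, 5, 12, 0, 16, 11, 1, 7, 10]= (0 6 9 2 8 4 13 16 7 14 11 12)(1 3 17 10 5 15)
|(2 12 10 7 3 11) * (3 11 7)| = 6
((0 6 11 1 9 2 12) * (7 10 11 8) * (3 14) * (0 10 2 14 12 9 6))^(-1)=(1 11 10 12 3 14 9 2 7 8 6)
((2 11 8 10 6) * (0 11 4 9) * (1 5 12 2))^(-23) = ((0 11 8 10 6 1 5 12 2 4 9))^(-23) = (0 9 4 2 12 5 1 6 10 8 11)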